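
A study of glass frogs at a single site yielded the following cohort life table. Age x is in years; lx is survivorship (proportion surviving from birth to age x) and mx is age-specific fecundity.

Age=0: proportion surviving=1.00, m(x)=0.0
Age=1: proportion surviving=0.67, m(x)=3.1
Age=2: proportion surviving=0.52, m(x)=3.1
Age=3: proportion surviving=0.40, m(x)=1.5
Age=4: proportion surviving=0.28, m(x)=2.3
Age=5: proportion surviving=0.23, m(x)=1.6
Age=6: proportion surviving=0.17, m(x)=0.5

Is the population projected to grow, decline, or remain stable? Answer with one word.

R0 = Σ lx·mx = 0 + 2.077 + 1.612 + 0.6 + 0.644 + 0.368 + 0.085 = 5.386
R0 > 1, so the population is growing.

growing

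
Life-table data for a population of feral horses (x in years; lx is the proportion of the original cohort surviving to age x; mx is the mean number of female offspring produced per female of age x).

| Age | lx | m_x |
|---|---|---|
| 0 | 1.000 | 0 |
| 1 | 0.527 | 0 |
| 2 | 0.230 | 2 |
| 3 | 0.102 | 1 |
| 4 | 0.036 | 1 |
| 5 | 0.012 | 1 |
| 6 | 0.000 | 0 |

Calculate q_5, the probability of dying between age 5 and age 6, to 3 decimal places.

q_5 = (l_5 − l_6) / l_5 = (0.012 − 0) / 0.012
     = 0.012 / 0.012 = 1 → 1.000

1.000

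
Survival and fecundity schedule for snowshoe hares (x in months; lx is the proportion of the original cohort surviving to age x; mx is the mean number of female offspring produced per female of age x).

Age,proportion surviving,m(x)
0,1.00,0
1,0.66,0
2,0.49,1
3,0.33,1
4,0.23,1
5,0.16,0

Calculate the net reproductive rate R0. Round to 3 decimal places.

1.050

lx·mx by age: 0, 0, 0.49, 0.33, 0.23, 0
R0 = Σ lx·mx = 1.05 → 1.050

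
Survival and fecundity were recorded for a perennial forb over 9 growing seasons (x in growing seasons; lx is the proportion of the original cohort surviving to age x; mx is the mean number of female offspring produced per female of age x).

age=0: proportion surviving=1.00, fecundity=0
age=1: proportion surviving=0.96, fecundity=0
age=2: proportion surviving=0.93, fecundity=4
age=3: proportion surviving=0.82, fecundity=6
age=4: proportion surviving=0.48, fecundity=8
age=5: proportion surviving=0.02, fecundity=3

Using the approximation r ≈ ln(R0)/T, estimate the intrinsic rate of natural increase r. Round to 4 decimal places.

R0 = Σ lx·mx = 0 + 0 + 3.72 + 4.92 + 3.84 + 0.06 = 12.54
Σ x·lx·mx = 37.86; T = 37.86/12.54 = 3.01914…
r ≈ ln(R0)/T = ln(12.54)/3.01914… = 0.837631… → 0.8376

0.8376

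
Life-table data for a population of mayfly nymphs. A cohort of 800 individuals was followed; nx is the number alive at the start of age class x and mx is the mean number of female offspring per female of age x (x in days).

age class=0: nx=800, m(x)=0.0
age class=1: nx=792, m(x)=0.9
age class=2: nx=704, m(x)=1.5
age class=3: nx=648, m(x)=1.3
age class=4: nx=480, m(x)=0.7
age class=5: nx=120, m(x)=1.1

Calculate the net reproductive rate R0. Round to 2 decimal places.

3.85

lx = nx/n0 = nx/800: 1, 0.99, 0.88, 0.81, 0.6, 0.15
lx·mx by age: 0, 0.891, 1.32, 1.053, 0.42, 0.165
R0 = Σ lx·mx = 3.849 → 3.85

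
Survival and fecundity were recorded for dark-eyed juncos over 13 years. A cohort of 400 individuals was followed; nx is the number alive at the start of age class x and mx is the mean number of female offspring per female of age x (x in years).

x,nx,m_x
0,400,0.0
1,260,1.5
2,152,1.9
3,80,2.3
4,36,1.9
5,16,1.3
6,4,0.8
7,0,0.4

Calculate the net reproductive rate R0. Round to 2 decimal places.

lx = nx/n0 = nx/400: 1, 0.65, 0.38, 0.2, 0.09, 0.04, 0.01, 0
lx·mx by age: 0, 0.975, 0.722, 0.46, 0.171, 0.052, 0.008, 0
R0 = Σ lx·mx = 2.388 → 2.39

2.39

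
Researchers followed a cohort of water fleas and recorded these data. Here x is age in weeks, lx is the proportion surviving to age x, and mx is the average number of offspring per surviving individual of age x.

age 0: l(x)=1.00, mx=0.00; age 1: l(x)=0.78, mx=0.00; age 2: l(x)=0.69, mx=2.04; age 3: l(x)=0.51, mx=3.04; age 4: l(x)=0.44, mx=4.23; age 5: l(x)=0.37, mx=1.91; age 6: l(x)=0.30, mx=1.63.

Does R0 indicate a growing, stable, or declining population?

growing

R0 = Σ lx·mx = 0 + 0 + 1.4076 + 1.5504 + 1.8612 + 0.7067 + 0.489 = 6.0149
R0 > 1, so the population is growing.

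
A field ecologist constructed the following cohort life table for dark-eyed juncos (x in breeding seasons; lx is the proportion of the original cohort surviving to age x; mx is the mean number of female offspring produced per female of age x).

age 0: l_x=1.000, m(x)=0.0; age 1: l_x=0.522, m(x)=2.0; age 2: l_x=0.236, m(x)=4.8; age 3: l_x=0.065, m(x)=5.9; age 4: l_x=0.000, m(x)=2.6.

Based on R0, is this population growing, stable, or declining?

R0 = Σ lx·mx = 0 + 1.044 + 1.1328 + 0.3835 + 0 = 2.5603
R0 > 1, so the population is growing.

growing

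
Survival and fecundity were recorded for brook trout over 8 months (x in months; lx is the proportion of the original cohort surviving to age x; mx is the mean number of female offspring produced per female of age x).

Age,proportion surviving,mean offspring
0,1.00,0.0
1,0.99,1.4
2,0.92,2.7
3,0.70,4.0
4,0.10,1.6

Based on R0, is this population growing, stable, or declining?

R0 = Σ lx·mx = 0 + 1.386 + 2.484 + 2.8 + 0.16 = 6.83
R0 > 1, so the population is growing.

growing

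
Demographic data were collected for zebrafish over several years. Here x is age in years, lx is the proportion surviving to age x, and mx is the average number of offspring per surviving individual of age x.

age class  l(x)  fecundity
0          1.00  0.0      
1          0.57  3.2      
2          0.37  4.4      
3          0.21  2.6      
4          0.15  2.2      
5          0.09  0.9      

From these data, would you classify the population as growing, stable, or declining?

growing

R0 = Σ lx·mx = 0 + 1.824 + 1.628 + 0.546 + 0.33 + 0.081 = 4.409
R0 > 1, so the population is growing.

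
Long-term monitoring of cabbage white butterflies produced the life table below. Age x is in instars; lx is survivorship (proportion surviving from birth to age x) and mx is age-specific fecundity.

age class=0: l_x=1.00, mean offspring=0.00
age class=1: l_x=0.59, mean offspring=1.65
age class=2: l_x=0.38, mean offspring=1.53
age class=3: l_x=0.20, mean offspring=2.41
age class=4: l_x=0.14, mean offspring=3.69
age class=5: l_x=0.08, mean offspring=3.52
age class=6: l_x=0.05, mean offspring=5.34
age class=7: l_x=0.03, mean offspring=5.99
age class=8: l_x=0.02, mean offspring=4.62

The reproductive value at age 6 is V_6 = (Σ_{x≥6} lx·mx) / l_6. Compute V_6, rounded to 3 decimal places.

10.782

lx·mx for x ≥ 6: 0.267, 0.1797, 0.0924 → sum = 0.5391
V_6 = 0.5391 / l_6 = 0.5391 / 0.05 = 10.782 → 10.782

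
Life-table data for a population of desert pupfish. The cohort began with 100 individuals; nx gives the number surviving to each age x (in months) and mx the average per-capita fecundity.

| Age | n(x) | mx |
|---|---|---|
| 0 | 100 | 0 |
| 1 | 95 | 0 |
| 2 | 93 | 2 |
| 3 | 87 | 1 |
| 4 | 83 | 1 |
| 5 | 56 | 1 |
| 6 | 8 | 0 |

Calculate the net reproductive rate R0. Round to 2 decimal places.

lx = nx/n0 = nx/100: 1, 0.95, 0.93, 0.87, 0.83, 0.56, 0.08
lx·mx by age: 0, 0, 1.86, 0.87, 0.83, 0.56, 0
R0 = Σ lx·mx = 4.12 → 4.12

4.12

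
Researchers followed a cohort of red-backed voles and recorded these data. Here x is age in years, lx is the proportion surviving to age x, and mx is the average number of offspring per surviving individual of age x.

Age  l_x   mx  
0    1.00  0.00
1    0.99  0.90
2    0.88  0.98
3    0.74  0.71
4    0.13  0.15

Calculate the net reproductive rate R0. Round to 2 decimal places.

lx·mx by age: 0, 0.891, 0.8624, 0.5254, 0.0195
R0 = Σ lx·mx = 2.2983 → 2.30

2.30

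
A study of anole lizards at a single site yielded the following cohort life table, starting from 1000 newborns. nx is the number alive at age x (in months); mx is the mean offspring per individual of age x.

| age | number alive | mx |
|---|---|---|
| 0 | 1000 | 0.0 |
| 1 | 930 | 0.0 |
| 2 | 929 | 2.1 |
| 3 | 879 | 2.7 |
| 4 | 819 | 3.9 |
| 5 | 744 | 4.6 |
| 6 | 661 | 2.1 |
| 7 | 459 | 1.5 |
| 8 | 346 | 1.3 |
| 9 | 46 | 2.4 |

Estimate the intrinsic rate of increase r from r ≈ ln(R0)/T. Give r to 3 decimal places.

0.604

lx = nx/n0 = nx/1000: 1, 0.93, 0.929, 0.879, 0.819, 0.744, 0.661, 0.459, 0.346, 0.046
R0 = Σ lx·mx = 0 + 0 + 1.9509 + 2.3733 + 3.1941 + 3.4224 + 1.3881 + 0.6885 + 0.4498 + 0.1104 = 13.5775
Σ x·lx·mx = 58.6502; T = 58.6502/13.5775 = 4.31966…
r ≈ ln(R0)/T = ln(13.5775)/4.31966… = 0.60385… → 0.604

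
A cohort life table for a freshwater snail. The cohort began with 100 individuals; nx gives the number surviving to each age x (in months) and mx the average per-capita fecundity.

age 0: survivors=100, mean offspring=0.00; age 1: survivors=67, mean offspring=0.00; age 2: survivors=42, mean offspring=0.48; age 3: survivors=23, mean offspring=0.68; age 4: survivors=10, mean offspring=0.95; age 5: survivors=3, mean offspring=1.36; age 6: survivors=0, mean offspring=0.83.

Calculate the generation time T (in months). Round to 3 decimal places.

lx = nx/n0 = nx/100: 1, 0.67, 0.42, 0.23, 0.1, 0.03, 0
lx·mx: 0, 0, 0.2016, 0.1564, 0.095, 0.0408, 0 → R0 = 0.4938
x·lx·mx: 0, 0, 0.4032, 0.4692, 0.38, 0.204, 0 → Σ = 1.4564
T = 1.4564 / 0.4938 = 2.949372… → 2.949

2.949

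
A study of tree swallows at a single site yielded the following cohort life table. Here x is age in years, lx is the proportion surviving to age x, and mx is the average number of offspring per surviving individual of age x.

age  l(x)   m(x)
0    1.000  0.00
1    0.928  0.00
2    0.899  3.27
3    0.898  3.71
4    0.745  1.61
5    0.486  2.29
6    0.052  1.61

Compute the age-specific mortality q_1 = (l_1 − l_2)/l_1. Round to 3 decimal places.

q_1 = (l_1 − l_2) / l_1 = (0.928 − 0.899) / 0.928
     = 0.029 / 0.928 = 0.03125 → 0.031

0.031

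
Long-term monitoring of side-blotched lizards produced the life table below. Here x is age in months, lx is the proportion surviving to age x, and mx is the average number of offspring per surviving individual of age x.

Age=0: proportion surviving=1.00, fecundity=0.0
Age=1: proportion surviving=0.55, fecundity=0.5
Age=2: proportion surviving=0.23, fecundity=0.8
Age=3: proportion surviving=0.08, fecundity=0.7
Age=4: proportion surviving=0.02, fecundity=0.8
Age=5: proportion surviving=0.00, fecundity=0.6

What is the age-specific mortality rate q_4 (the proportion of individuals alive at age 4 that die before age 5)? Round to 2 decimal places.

q_4 = (l_4 − l_5) / l_4 = (0.02 − 0) / 0.02
     = 0.02 / 0.02 = 1 → 1.00

1.00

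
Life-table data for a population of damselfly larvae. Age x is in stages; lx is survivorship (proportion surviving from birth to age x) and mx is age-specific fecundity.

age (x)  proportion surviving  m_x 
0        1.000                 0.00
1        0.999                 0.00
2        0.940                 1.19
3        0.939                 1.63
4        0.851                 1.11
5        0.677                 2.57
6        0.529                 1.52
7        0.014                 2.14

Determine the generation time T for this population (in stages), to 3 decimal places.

3.947

lx·mx: 0, 0, 1.1186, 1.53057, 0.94461, 1.73989, 0.80408, 0.02996 → R0 = 6.16771
x·lx·mx: 0, 0, 2.2372, 4.59171, 3.77844, 8.69945, 4.82448, 0.20972 → Σ = 24.341
T = 24.341 / 6.16771 = 3.946521… → 3.947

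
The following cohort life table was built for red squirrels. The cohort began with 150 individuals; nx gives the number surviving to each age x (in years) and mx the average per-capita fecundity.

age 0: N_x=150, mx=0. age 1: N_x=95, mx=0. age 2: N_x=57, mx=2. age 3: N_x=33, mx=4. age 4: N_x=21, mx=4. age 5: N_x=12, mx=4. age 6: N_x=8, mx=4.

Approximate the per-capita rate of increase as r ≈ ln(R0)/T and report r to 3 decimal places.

lx = nx/n0 = nx/150: 1, 0.63333…, 0.38, 0.22, 0.14, 0.08, 0.05333…
R0 = Σ lx·mx = 0 + 0 + 0.76 + 0.88 + 0.56 + 0.32 + 0.21333… = 2.733333…
Σ x·lx·mx = 9.28…; T = 9.28…/2.733333… = 3.39512…
r ≈ ln(R0)/T = ln(2.733333…)/3.39512… = 0.29617… → 0.296

0.296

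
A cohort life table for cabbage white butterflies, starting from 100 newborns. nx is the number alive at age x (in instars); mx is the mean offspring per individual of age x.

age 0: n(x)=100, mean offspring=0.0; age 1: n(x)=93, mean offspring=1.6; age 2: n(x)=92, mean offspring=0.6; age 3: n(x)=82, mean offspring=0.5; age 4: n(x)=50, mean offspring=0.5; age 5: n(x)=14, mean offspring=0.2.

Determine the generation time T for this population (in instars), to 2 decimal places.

1.82

lx = nx/n0 = nx/100: 1, 0.93, 0.92, 0.82, 0.5, 0.14
lx·mx: 0, 1.488, 0.552, 0.41, 0.25, 0.028 → R0 = 2.728
x·lx·mx: 0, 1.488, 1.104, 1.23, 1, 0.14 → Σ = 4.962
T = 4.962 / 2.728 = 1.818915… → 1.82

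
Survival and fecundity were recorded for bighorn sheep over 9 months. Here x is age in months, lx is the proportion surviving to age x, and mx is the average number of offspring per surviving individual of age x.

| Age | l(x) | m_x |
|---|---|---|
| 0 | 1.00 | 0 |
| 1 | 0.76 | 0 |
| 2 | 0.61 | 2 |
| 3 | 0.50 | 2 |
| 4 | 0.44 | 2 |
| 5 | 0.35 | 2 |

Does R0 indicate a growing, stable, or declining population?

growing

R0 = Σ lx·mx = 0 + 0 + 1.22 + 1 + 0.88 + 0.7 = 3.8
R0 > 1, so the population is growing.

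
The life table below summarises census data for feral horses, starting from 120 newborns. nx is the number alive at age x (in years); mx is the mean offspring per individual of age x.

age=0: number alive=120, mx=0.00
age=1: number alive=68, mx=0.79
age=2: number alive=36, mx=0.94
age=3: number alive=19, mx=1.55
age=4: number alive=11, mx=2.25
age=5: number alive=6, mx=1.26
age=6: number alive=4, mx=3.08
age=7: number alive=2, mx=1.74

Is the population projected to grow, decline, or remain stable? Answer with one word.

lx = nx/n0 = nx/120: 1, 0.56667…, 0.3, 0.15833…, 0.09167…, 0.05, 0.03333…, 0.01667…
R0 = Σ lx·mx = 0 + 0.447667… + 0.282 + 0.245417… + 0.20625… + 0.063 + 0.102667… + 0.029… = 1.376…
R0 > 1, so the population is growing.

growing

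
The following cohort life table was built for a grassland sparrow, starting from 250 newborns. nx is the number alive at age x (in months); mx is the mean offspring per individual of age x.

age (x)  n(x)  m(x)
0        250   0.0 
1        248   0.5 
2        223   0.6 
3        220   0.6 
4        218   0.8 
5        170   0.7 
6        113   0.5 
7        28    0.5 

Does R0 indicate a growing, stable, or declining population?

growing

lx = nx/n0 = nx/250: 1, 0.992, 0.892, 0.88, 0.872, 0.68, 0.452, 0.112
R0 = Σ lx·mx = 0 + 0.496 + 0.5352 + 0.528 + 0.6976 + 0.476 + 0.226 + 0.056 = 3.0148
R0 > 1, so the population is growing.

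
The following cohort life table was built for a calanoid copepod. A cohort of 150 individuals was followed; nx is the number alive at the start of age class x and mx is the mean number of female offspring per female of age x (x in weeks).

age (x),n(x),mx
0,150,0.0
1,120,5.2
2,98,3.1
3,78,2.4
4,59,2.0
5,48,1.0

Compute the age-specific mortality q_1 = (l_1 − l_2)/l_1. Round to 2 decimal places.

lx = nx/n0 = nx/150: 1, 0.8, 0.65333…, 0.52, 0.39333…, 0.32
q_1 = (l_1 − l_2) / l_1 = (0.8 − 0.653333…) / 0.8
     = 0.146667… / 0.8 = 0.183333… → 0.18

0.18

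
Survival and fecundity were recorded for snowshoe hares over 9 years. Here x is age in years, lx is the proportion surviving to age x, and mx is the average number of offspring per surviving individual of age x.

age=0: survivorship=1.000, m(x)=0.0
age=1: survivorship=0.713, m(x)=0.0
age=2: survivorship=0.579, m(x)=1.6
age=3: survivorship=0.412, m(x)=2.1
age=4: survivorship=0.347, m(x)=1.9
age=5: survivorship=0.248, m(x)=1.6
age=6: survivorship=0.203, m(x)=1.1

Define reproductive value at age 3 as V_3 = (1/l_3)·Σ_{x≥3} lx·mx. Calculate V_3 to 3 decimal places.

lx·mx for x ≥ 3: 0.8652, 0.6593, 0.3968, 0.2233 → sum = 2.1446
V_3 = 2.1446 / l_3 = 2.1446 / 0.412 = 5.20534… → 5.205

5.205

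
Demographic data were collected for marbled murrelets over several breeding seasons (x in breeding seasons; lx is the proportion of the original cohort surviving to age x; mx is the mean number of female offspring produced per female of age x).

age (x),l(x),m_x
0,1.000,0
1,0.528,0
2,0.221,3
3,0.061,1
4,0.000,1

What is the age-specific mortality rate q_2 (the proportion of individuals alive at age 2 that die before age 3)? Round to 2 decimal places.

q_2 = (l_2 − l_3) / l_2 = (0.221 − 0.061) / 0.221
     = 0.16 / 0.221 = 0.723982… → 0.72

0.72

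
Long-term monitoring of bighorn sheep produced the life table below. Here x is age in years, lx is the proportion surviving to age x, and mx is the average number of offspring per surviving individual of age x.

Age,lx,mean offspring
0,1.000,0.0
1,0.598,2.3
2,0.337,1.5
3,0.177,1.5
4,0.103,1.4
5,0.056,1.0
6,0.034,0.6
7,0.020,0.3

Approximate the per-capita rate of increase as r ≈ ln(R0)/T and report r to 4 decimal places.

0.4878

R0 = Σ lx·mx = 0 + 1.3754 + 0.5055 + 0.2655 + 0.1442 + 0.056 + 0.0204 + 0.006 = 2.373
Σ x·lx·mx = 4.2041; T = 4.2041/2.373 = 1.77164…
r ≈ ln(R0)/T = ln(2.373)/1.77164… = 0.487771… → 0.4878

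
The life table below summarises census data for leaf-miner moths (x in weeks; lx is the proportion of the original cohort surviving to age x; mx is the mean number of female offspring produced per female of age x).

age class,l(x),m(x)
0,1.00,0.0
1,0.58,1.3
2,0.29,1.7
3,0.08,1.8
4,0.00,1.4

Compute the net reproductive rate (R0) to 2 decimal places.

1.39

lx·mx by age: 0, 0.754, 0.493, 0.144, 0
R0 = Σ lx·mx = 1.391 → 1.39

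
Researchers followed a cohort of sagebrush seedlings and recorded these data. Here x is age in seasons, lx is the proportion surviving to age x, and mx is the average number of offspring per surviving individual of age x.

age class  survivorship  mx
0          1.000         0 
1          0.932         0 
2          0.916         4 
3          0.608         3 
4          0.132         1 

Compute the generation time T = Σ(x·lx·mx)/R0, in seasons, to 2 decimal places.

2.37

lx·mx: 0, 0, 3.664, 1.824, 0.132 → R0 = 5.62
x·lx·mx: 0, 0, 7.328, 5.472, 0.528 → Σ = 13.328
T = 13.328 / 5.62 = 2.37153… → 2.37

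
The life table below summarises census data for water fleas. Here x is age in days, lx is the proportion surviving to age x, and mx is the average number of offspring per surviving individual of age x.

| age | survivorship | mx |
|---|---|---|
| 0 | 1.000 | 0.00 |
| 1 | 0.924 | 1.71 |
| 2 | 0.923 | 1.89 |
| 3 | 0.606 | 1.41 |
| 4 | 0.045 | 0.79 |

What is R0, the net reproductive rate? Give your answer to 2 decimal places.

lx·mx by age: 0, 1.58004, 1.74447, 0.85446, 0.03555
R0 = Σ lx·mx = 4.21452 → 4.21

4.21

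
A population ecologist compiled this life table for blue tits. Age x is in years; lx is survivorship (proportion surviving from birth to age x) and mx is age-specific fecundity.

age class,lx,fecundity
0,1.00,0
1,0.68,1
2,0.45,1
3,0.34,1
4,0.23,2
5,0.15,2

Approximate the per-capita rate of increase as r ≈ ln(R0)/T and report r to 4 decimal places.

R0 = Σ lx·mx = 0 + 0.68 + 0.45 + 0.34 + 0.46 + 0.3 = 2.23
Σ x·lx·mx = 5.94; T = 5.94/2.23 = 2.66368…
r ≈ ln(R0)/T = ln(2.23)/2.66368… = 0.301088… → 0.3011

0.3011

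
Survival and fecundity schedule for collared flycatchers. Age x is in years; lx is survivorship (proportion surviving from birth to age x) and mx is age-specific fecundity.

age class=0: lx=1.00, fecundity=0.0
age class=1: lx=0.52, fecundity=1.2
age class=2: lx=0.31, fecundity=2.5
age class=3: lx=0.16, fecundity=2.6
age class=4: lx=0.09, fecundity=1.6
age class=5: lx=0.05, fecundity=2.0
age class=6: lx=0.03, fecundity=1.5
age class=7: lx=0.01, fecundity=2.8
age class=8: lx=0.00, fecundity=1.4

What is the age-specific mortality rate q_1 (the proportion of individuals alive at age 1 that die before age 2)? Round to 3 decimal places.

0.404

q_1 = (l_1 − l_2) / l_1 = (0.52 − 0.31) / 0.52
     = 0.21 / 0.52 = 0.403846… → 0.404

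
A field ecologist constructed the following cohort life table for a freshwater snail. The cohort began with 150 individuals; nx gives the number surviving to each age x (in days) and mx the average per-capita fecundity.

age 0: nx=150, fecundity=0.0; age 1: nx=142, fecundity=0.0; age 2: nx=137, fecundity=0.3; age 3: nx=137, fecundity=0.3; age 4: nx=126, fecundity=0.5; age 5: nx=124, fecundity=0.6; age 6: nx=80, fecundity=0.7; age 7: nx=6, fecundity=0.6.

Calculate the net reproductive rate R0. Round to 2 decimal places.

1.86

lx = nx/n0 = nx/150: 1, 0.94667…, 0.91333…, 0.91333…, 0.84, 0.82667…, 0.53333…, 0.04
lx·mx by age: 0, 0, 0.274…, 0.274…, 0.42, 0.496…, 0.373333…, 0.024
R0 = Σ lx·mx = 1.861333… → 1.86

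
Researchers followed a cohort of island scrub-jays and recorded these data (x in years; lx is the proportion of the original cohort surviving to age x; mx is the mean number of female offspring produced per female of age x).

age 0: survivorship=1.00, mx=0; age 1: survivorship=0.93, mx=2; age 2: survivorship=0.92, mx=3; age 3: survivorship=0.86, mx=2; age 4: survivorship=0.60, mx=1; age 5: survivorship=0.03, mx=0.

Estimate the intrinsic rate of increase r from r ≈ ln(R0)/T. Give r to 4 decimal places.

R0 = Σ lx·mx = 0 + 1.86 + 2.76 + 1.72 + 0.6 + 0 = 6.94
Σ x·lx·mx = 14.94; T = 14.94/6.94 = 2.15274…
r ≈ ln(R0)/T = ln(6.94)/2.15274… = 0.899925… → 0.8999

0.8999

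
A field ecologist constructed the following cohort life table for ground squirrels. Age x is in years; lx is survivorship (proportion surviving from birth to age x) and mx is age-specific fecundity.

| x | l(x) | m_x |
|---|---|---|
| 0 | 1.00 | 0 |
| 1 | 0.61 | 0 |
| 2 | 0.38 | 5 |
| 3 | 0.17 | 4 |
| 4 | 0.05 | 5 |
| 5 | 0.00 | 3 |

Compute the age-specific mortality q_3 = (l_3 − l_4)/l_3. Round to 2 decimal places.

0.71

q_3 = (l_3 − l_4) / l_3 = (0.17 − 0.05) / 0.17
     = 0.12 / 0.17 = 0.705882… → 0.71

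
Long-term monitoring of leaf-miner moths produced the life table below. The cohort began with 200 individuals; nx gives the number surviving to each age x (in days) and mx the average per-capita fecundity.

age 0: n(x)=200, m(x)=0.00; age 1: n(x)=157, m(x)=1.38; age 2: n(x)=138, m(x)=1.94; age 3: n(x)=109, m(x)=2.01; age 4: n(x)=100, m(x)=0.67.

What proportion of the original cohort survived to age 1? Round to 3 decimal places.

0.785

l_1 = n_1/n_0 = 157/200 = 0.785 → 0.785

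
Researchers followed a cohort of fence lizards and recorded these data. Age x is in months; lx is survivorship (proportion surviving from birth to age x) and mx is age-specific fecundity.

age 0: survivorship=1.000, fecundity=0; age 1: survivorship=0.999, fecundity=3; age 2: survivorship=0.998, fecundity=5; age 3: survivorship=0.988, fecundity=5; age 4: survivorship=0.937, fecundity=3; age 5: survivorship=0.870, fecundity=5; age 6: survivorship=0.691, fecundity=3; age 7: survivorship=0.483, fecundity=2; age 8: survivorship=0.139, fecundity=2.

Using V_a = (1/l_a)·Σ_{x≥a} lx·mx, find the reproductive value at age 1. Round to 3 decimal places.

lx·mx for x ≥ 1: 2.997, 4.99, 4.94, 2.811, 4.35, 2.073, 0.966, 0.278 → sum = 23.405
V_1 = 23.405 / l_1 = 23.405 / 0.999 = 23.428428… → 23.428

23.428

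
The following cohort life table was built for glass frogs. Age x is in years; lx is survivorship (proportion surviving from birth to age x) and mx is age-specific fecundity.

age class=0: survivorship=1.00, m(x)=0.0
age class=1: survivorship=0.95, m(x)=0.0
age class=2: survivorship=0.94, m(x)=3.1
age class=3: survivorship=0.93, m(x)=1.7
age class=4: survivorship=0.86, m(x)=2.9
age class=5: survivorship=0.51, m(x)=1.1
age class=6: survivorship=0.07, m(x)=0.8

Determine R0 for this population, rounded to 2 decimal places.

lx·mx by age: 0, 0, 2.914, 1.581, 2.494, 0.561, 0.056
R0 = Σ lx·mx = 7.606 → 7.61

7.61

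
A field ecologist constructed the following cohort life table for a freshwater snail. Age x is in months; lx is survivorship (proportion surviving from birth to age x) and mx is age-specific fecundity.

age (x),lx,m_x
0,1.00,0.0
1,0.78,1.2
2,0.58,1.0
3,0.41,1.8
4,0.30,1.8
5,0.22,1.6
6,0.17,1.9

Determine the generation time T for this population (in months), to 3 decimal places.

lx·mx: 0, 0.936, 0.58, 0.738, 0.54, 0.352, 0.323 → R0 = 3.469
x·lx·mx: 0, 0.936, 1.16, 2.214, 2.16, 1.76, 1.938 → Σ = 10.168
T = 10.168 / 3.469 = 2.931104… → 2.931

2.931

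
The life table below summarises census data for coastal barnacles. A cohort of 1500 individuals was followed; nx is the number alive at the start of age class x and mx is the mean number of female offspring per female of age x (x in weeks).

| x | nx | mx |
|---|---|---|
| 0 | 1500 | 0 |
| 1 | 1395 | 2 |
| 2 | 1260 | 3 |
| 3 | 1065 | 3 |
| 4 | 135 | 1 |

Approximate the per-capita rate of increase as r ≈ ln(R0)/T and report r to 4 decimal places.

0.9124

lx = nx/n0 = nx/1500: 1, 0.93, 0.84, 0.71, 0.09
R0 = Σ lx·mx = 0 + 1.86 + 2.52 + 2.13 + 0.09 = 6.6
Σ x·lx·mx = 13.65; T = 13.65/6.6 = 2.06818…
r ≈ ln(R0)/T = ln(6.6)/2.06818… = 0.912429… → 0.9124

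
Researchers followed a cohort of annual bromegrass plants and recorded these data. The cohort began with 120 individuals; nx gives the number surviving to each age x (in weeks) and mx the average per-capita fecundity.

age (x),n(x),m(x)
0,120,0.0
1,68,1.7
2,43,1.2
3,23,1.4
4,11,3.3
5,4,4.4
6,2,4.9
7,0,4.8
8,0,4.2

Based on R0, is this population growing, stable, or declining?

lx = nx/n0 = nx/120: 1, 0.56667…, 0.35833…, 0.19167…, 0.09167…, 0.03333…, 0.01667…, 0, 0
R0 = Σ lx·mx = 0 + 0.963333… + 0.43… + 0.268333… + 0.3025… + 0.146667… + 0.081667… + 0 + 0 = 2.1925…
R0 > 1, so the population is growing.

growing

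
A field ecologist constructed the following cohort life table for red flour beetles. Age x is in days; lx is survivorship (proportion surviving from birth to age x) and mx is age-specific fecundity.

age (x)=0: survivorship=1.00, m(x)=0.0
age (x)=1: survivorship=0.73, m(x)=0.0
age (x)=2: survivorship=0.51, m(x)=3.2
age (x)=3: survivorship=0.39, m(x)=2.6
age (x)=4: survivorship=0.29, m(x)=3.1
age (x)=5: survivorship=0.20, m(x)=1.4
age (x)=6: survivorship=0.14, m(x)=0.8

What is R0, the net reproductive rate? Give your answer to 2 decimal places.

3.94

lx·mx by age: 0, 0, 1.632, 1.014, 0.899, 0.28, 0.112
R0 = Σ lx·mx = 3.937 → 3.94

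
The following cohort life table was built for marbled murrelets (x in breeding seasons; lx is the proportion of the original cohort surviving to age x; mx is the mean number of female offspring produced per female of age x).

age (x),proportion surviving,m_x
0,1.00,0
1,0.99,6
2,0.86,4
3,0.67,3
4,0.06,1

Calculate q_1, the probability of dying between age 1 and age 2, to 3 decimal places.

q_1 = (l_1 − l_2) / l_1 = (0.99 − 0.86) / 0.99
     = 0.13 / 0.99 = 0.131313… → 0.131

0.131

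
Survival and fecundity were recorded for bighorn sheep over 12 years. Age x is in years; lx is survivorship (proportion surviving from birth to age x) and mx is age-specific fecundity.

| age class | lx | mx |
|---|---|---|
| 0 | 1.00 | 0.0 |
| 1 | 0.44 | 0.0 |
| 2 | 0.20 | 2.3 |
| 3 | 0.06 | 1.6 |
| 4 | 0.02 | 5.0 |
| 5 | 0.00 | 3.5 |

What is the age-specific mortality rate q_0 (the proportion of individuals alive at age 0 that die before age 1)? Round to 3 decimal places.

q_0 = (l_0 − l_1) / l_0 = (1 − 0.44) / 1
     = 0.56 / 1 = 0.56 → 0.560

0.560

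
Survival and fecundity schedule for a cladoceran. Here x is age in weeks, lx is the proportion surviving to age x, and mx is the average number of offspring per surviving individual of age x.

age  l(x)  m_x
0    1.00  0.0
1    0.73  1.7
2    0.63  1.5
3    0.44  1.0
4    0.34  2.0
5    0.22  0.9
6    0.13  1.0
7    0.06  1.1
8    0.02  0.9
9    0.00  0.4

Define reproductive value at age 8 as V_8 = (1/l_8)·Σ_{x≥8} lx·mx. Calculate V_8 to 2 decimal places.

lx·mx for x ≥ 8: 0.018, 0 → sum = 0.018
V_8 = 0.018 / l_8 = 0.018 / 0.02 = 0.9 → 0.90

0.90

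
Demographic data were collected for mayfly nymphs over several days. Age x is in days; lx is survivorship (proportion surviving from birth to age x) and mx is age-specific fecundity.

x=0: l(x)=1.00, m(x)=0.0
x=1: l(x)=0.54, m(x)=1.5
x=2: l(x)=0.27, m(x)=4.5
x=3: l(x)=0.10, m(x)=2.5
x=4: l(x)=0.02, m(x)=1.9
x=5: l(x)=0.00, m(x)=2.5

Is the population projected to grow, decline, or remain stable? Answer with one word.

growing

R0 = Σ lx·mx = 0 + 0.81 + 1.215 + 0.25 + 0.038 + 0 = 2.313
R0 > 1, so the population is growing.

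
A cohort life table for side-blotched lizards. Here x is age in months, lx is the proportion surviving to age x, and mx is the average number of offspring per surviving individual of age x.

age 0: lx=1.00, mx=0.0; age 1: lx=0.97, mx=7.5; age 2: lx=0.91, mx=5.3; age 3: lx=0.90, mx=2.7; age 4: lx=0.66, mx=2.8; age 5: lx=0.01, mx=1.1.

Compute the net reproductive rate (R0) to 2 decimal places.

lx·mx by age: 0, 7.275, 4.823, 2.43, 1.848, 0.011
R0 = Σ lx·mx = 16.387 → 16.39

16.39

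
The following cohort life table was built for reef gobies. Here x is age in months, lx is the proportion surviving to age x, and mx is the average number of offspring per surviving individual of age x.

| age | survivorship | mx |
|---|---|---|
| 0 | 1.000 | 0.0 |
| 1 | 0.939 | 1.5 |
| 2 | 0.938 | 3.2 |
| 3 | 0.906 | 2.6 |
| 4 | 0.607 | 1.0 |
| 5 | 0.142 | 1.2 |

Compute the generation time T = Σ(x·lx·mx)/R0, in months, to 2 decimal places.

lx·mx: 0, 1.4085, 3.0016, 2.3556, 0.607, 0.1704 → R0 = 7.5431
x·lx·mx: 0, 1.4085, 6.0032, 7.0668, 2.428, 0.852 → Σ = 17.7585
T = 17.7585 / 7.5431 = 2.354271… → 2.35

2.35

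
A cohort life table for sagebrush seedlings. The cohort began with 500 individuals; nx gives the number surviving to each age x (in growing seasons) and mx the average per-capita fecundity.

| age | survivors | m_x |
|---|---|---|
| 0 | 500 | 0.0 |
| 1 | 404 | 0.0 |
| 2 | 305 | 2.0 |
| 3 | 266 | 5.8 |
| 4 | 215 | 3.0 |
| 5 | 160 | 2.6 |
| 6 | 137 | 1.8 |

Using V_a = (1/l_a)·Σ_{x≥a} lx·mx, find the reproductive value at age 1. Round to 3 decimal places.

lx = nx/n0 = nx/500: 1, 0.808, 0.61, 0.532, 0.43, 0.32, 0.274
lx·mx for x ≥ 1: 0, 1.22, 3.0856, 1.29, 0.832, 0.4932 → sum = 6.9208
V_1 = 6.9208 / l_1 = 6.9208 / 0.808 = 8.565347… → 8.565

8.565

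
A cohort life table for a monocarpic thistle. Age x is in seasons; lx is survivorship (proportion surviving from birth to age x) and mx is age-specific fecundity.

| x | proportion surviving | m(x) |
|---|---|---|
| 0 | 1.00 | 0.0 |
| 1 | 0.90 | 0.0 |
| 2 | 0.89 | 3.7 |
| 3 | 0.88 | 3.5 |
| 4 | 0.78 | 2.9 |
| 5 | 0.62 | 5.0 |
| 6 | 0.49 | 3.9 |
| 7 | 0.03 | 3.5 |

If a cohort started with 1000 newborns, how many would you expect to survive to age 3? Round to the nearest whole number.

880

Expected survivors = N0 · l_3 = 1000 × 0.88 = 880 → 880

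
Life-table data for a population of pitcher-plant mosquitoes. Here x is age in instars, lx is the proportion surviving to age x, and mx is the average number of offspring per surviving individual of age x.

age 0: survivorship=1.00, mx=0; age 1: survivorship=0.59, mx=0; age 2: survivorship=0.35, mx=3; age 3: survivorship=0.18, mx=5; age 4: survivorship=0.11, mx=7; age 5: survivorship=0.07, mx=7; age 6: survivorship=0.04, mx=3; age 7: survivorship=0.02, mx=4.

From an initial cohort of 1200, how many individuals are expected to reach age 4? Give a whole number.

Expected survivors = N0 · l_4 = 1200 × 0.11 = 132 → 132

132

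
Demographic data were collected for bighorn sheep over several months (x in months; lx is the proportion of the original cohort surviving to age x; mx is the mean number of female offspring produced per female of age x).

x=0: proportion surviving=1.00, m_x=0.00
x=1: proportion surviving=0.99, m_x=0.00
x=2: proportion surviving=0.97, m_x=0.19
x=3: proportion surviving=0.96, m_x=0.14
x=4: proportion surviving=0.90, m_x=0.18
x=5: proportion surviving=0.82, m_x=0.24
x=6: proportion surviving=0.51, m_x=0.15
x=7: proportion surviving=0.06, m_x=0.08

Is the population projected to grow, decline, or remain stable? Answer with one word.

declining

R0 = Σ lx·mx = 0 + 0 + 0.1843 + 0.1344 + 0.162 + 0.1968 + 0.0765 + 0.0048 = 0.7588
R0 < 1, so the population is declining.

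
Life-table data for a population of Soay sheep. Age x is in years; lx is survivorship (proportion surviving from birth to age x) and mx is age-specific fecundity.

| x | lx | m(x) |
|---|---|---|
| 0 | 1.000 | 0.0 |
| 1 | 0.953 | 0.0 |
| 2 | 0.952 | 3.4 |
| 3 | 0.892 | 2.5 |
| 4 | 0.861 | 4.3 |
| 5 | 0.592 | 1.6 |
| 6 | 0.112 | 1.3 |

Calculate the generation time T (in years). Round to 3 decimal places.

lx·mx: 0, 0, 3.2368, 2.23, 3.7023, 0.9472, 0.1456 → R0 = 10.2619
x·lx·mx: 0, 0, 6.4736, 6.69, 14.8092, 4.736, 0.8736 → Σ = 33.5824
T = 33.5824 / 10.2619 = 3.272532… → 3.273

3.273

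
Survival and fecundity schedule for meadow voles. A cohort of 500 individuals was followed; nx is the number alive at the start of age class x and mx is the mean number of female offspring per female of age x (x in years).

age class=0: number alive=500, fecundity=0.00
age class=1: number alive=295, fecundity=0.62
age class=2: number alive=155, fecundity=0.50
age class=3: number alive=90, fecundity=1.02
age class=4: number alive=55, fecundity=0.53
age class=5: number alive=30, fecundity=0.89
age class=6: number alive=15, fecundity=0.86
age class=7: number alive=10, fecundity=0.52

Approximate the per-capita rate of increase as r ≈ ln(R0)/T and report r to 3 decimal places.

lx = nx/n0 = nx/500: 1, 0.59, 0.31, 0.18, 0.11, 0.06, 0.03, 0.02
R0 = Σ lx·mx = 0 + 0.3658 + 0.155 + 0.1836 + 0.0583 + 0.0534 + 0.0258 + 0.0104 = 0.8523
Σ x·lx·mx = 1.9544; T = 1.9544/0.8523 = 2.29309…
r ≈ ln(R0)/T = ln(0.8523)/2.29309… = -0.06969… → -0.070

-0.070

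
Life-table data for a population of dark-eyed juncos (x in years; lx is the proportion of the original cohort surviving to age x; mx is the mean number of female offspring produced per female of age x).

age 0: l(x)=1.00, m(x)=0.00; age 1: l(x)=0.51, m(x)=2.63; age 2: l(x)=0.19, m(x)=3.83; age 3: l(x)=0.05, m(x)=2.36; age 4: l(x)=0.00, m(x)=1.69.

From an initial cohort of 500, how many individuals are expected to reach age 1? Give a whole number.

255

Expected survivors = N0 · l_1 = 500 × 0.51 = 255 → 255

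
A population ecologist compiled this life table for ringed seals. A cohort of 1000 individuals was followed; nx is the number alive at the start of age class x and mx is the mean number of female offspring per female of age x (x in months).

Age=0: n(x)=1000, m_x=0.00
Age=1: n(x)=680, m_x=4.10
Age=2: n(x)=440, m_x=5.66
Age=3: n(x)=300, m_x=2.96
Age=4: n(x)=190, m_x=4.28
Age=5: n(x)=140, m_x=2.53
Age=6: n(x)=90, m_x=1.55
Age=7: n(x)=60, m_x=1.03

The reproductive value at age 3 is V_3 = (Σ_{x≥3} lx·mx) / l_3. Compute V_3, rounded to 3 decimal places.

7.522

lx = nx/n0 = nx/1000: 1, 0.68, 0.44, 0.3, 0.19, 0.14, 0.09, 0.06
lx·mx for x ≥ 3: 0.888, 0.8132, 0.3542, 0.1395, 0.0618 → sum = 2.2567
V_3 = 2.2567 / l_3 = 2.2567 / 0.3 = 7.522333… → 7.522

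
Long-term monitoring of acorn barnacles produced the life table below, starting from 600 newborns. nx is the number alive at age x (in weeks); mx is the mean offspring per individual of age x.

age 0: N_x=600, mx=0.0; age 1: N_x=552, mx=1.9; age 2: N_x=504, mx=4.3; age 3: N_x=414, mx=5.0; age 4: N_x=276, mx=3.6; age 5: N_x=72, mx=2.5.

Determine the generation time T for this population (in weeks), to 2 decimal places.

2.55

lx = nx/n0 = nx/600: 1, 0.92, 0.84, 0.69, 0.46, 0.12
lx·mx: 0, 1.748, 3.612, 3.45, 1.656, 0.3 → R0 = 10.766
x·lx·mx: 0, 1.748, 7.224, 10.35, 6.624, 1.5 → Σ = 27.446
T = 27.446 / 10.766 = 2.549322… → 2.55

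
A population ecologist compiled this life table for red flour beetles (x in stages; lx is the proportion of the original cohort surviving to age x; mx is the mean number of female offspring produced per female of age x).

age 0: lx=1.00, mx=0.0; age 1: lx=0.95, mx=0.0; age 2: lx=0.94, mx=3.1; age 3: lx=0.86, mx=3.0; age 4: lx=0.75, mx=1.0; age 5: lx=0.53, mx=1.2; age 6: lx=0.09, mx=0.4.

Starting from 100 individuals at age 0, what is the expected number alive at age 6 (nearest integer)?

9

Expected survivors = N0 · l_6 = 100 × 0.09 = 9 → 9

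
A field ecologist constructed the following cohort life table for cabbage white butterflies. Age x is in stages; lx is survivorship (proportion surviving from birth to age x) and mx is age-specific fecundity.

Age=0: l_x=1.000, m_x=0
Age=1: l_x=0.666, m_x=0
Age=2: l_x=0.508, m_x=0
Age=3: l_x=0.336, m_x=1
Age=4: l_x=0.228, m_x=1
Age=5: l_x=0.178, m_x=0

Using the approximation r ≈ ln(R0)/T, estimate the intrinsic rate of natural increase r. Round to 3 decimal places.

R0 = Σ lx·mx = 0 + 0 + 0 + 0.336 + 0.228 + 0 = 0.564
Σ x·lx·mx = 1.92; T = 1.92/0.564 = 3.40426…
r ≈ ln(R0)/T = ln(0.564)/3.40426… = -0.16823… → -0.168

-0.168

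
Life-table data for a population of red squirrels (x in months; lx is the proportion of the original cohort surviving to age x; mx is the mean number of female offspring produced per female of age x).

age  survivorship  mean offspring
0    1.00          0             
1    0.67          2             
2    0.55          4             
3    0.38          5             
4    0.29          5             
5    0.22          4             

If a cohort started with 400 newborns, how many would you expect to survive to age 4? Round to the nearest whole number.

116

Expected survivors = N0 · l_4 = 400 × 0.29 = 116 → 116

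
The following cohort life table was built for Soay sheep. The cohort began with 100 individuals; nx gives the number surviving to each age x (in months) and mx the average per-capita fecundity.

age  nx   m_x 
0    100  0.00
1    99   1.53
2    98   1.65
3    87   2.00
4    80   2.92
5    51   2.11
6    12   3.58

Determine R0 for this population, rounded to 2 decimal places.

8.71

lx = nx/n0 = nx/100: 1, 0.99, 0.98, 0.87, 0.8, 0.51, 0.12
lx·mx by age: 0, 1.5147, 1.617, 1.74, 2.336, 1.0761, 0.4296
R0 = Σ lx·mx = 8.7134 → 8.71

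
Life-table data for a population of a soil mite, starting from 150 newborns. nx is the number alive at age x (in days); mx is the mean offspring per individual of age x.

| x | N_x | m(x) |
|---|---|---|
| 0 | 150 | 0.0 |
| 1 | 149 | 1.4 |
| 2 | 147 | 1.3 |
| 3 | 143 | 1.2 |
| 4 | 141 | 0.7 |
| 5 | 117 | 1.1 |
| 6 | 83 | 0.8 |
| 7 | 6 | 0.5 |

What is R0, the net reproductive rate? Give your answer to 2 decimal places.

5.79

lx = nx/n0 = nx/150: 1, 0.99333…, 0.98, 0.95333…, 0.94, 0.78, 0.55333…, 0.04
lx·mx by age: 0, 1.390667…, 1.274, 1.144…, 0.658, 0.858, 0.442667…, 0.02
R0 = Σ lx·mx = 5.787333… → 5.79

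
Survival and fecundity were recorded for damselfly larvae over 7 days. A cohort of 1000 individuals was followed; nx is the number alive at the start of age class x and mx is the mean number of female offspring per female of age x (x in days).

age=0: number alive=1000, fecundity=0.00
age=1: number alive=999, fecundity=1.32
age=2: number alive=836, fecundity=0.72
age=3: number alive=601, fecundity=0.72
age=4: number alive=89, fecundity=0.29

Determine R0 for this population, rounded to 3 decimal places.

lx = nx/n0 = nx/1000: 1, 0.999, 0.836, 0.601, 0.089
lx·mx by age: 0, 1.31868, 0.60192, 0.43272, 0.02581
R0 = Σ lx·mx = 2.37913 → 2.379

2.379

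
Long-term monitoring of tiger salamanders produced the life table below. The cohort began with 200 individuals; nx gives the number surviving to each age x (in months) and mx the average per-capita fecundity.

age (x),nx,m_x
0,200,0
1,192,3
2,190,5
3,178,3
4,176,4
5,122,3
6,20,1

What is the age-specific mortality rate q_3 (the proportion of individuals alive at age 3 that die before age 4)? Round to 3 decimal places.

0.011

lx = nx/n0 = nx/200: 1, 0.96, 0.95, 0.89, 0.88, 0.61, 0.1
q_3 = (l_3 − l_4) / l_3 = (0.89 − 0.88) / 0.89
     = 0.01 / 0.89 = 0.011236… → 0.011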